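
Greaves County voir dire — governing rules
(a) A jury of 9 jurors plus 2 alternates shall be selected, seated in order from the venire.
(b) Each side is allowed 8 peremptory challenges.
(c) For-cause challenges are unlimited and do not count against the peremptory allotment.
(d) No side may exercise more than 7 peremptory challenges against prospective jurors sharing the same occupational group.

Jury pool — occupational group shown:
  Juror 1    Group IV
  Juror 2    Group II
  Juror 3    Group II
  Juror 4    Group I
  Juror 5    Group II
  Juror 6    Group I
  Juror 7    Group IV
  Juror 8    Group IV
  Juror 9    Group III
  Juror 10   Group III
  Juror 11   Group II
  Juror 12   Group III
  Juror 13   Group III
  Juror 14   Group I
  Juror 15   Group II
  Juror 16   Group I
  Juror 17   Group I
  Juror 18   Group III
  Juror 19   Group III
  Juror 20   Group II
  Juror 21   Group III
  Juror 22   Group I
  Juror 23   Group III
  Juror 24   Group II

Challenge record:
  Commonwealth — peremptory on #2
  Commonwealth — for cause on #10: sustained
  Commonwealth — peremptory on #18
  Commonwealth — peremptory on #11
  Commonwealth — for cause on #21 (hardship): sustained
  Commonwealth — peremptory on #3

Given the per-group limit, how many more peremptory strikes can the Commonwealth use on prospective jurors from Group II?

Commonwealth peremptories so far: #2, #18, #11, #3 — 4 of 8 used, 4 left overall.
Against Group II: #2, #11, #3 — 3 used; per-group cap 7 leaves 4.
Binding limit: min(4, 4) = 4.

4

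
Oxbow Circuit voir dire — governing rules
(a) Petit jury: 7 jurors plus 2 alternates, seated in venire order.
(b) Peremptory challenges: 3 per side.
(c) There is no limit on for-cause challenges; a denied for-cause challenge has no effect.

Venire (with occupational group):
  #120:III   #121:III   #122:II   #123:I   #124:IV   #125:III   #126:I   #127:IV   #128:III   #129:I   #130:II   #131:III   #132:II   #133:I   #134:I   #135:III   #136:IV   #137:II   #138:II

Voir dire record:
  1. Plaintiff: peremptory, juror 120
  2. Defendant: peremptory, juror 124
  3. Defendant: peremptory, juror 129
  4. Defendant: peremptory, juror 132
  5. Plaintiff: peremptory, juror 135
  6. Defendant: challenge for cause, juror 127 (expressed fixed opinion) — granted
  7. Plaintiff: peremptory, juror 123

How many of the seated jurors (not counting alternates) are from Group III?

4

Removed: #120, #123, #124, #127, #129, #132, #135.
Seated jurors 1–7: #121, #122, #125, #126, #128, #130, #131 (alternates #133, #134 not counted).
Of those, in Group III: #121, #125, #128, #131 → 4.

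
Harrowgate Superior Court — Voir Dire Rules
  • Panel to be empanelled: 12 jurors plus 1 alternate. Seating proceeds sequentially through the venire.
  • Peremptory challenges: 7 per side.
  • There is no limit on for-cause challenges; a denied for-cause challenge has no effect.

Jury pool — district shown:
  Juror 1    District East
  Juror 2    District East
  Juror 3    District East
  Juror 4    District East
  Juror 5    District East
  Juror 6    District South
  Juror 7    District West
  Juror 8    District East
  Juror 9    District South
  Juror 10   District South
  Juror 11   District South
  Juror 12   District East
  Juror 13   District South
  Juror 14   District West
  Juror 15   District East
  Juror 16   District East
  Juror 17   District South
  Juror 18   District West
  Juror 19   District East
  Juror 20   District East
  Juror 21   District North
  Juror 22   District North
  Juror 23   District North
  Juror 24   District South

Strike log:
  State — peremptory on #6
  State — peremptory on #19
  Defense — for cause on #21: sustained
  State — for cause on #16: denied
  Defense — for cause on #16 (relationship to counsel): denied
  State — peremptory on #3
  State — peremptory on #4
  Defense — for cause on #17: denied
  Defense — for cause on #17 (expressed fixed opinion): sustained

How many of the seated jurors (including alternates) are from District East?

Removed: #3, #4, #6, #17, #19, #21.
Seated (13 incl. alternates): #1, #2, #5, #7, #8, #9, #10, #11, #12, #13, #14, #15, #16.
Of those, in District East: #1, #2, #5, #8, #12, #15, #16 → 7.

7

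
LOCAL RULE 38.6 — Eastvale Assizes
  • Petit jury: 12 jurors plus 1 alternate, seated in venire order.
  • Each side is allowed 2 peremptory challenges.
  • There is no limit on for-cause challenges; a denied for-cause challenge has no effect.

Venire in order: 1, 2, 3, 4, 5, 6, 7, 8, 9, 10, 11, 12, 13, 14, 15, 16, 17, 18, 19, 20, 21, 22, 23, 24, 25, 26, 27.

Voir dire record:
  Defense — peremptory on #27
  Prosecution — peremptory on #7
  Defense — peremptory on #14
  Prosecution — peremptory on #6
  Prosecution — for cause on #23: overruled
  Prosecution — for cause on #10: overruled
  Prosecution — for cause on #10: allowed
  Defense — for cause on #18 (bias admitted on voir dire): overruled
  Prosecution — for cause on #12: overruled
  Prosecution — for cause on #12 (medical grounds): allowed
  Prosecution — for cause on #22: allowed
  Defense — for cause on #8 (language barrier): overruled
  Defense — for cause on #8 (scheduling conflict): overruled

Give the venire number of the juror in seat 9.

Removed: #6, #7, #10, #12, #14, #22, #27. (#8, #18, #23 stay — for-cause denied.)
Filling seats in venire order through position 9: #1, #2, #3, #4, #5, #8, #9, #11, #13.
So seat 9 is #13.

13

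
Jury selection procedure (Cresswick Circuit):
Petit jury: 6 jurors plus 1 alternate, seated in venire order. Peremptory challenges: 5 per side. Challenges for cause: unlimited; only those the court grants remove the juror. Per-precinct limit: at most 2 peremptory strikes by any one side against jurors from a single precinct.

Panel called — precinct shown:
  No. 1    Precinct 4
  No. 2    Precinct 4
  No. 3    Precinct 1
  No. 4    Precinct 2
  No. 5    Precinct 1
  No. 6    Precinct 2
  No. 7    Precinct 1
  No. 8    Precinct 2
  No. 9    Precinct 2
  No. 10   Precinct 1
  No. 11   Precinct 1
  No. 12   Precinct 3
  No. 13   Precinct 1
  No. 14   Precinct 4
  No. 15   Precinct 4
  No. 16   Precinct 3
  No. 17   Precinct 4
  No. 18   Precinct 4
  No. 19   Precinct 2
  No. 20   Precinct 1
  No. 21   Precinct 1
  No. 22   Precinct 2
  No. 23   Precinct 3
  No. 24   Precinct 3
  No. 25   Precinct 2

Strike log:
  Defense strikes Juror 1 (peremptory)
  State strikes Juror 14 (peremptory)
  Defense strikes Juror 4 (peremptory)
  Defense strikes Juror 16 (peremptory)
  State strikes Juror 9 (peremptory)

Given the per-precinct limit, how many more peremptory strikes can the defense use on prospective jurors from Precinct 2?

Defense peremptories so far: #1, #4, #16 — 3 of 5 used, 2 left overall.
Against Precinct 2: #4 — 1 used; per-precinct cap 2 leaves 1.
Binding limit: min(2, 1) = 1.

1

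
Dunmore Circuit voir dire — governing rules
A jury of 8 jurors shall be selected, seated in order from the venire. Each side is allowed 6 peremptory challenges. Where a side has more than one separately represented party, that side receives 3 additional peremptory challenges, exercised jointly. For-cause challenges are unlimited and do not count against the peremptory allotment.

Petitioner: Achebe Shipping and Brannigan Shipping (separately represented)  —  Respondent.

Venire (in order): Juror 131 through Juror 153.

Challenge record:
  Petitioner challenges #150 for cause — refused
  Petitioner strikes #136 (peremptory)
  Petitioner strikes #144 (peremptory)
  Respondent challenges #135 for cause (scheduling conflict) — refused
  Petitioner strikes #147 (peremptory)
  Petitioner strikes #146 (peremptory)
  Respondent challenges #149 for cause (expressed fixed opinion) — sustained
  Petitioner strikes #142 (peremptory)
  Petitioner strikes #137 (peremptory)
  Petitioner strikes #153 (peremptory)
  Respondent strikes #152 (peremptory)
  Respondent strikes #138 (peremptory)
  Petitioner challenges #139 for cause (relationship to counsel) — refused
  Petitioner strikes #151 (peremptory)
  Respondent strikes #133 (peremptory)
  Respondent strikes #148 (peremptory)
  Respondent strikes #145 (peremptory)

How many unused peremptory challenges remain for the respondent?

1

Respondent allotment: 6.
Respondent peremptories used: #152, #138, #133, #148, #145 — 5 (for-cause on #135, #149 don't count).
Remaining: 6 − 5 = 1.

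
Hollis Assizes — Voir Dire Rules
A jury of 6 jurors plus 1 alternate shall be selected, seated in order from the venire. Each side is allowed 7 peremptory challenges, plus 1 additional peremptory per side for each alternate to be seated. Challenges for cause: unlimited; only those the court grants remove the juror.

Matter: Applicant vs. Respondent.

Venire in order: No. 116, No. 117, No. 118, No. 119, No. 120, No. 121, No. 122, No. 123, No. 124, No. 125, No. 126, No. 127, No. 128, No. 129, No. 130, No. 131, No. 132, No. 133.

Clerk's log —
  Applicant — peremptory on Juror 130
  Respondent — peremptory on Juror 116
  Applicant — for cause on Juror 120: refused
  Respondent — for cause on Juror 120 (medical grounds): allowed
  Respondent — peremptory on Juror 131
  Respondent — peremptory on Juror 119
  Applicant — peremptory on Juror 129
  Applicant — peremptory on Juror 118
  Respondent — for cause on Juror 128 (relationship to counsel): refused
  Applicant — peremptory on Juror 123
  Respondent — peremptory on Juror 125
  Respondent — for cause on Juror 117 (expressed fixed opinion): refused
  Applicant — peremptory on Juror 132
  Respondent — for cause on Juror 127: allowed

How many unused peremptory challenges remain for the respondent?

Respondent allotment: 7 base + 1 × 1 alternate = 8.
Respondent peremptories used: #116, #131, #119, #125 — 4 (for-cause on #120, #128, #117, #127 don't count).
Remaining: 8 − 4 = 4.

4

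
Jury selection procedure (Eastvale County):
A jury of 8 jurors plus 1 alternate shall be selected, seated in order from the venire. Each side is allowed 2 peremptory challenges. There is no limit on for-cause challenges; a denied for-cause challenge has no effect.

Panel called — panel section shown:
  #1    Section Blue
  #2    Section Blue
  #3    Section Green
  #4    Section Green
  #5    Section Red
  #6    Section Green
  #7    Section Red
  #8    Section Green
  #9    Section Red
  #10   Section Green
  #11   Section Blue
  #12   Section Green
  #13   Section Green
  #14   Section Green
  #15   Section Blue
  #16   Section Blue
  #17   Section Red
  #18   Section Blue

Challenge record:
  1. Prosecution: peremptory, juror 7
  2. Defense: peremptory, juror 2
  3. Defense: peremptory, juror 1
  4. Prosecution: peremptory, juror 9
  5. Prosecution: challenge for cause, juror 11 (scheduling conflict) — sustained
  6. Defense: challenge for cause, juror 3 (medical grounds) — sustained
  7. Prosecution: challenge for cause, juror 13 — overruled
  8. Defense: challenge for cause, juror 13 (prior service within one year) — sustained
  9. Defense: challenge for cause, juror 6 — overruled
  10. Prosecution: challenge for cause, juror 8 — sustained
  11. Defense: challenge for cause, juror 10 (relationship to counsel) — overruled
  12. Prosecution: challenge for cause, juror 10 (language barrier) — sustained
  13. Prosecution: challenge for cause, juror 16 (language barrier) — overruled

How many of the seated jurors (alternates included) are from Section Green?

4

Removed: #1, #2, #3, #7, #8, #9, #10, #11, #13.
Seated (9 incl. alternates): #4, #5, #6, #12, #14, #15, #16, #17, #18.
Of those, in Section Green: #4, #6, #12, #14 → 4.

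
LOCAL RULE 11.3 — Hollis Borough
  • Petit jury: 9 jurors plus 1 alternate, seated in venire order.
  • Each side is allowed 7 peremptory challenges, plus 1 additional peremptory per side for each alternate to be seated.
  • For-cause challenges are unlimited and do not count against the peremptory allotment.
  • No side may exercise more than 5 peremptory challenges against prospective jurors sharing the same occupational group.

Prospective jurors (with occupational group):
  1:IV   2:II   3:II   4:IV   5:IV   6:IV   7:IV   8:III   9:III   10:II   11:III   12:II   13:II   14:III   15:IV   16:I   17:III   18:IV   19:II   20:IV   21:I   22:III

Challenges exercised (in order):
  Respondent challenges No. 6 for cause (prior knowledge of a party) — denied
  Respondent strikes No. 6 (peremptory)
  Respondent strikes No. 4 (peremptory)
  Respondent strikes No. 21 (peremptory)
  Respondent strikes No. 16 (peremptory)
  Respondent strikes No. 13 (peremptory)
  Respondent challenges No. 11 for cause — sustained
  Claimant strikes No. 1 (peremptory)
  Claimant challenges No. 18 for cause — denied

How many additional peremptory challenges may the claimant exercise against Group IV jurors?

Claimant peremptories so far: #1 — 1 of 8 used, 7 left overall.
Against Group IV: #1 — 1 used; per-group cap 5 leaves 4.
Binding limit: min(7, 4) = 4.

4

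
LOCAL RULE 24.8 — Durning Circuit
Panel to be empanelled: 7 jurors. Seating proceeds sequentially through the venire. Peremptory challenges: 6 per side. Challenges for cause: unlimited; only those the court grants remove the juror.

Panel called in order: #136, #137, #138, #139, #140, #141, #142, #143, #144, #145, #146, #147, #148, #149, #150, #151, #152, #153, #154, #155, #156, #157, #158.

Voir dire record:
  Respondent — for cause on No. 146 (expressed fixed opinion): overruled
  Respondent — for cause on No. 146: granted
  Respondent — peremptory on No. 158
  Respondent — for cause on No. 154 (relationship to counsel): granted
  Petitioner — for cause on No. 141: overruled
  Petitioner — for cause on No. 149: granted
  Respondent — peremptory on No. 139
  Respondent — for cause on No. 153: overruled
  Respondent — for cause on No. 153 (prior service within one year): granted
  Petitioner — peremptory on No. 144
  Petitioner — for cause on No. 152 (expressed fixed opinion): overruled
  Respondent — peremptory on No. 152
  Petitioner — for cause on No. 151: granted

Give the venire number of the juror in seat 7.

Removed: #139, #144, #146, #149, #151, #152, #153, #154, #158. (#141 stays — for-cause denied.)
Filling seats in venire order through position 7: #136, #137, #138, #140, #141, #142, #143.
So seat 7 is #143.

143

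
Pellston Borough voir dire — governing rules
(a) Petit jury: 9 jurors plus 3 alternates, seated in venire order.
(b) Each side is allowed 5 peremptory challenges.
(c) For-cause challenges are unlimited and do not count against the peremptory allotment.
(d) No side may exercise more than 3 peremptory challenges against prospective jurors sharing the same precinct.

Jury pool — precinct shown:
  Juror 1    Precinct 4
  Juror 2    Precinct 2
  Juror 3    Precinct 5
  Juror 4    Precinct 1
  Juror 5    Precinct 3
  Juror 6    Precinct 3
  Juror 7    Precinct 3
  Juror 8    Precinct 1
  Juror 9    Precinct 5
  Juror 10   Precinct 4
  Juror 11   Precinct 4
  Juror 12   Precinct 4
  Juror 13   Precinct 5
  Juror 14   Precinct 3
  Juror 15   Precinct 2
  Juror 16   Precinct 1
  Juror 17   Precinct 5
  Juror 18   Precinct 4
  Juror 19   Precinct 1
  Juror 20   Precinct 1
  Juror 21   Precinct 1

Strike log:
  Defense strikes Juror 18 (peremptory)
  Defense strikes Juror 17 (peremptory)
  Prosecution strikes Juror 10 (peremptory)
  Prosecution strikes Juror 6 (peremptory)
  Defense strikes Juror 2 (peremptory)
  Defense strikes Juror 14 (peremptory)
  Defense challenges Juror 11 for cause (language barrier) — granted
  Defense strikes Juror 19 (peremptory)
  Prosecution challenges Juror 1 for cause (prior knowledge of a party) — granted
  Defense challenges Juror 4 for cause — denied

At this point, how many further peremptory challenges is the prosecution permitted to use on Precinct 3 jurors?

2

Prosecution peremptories so far: #10, #6 — 2 of 5 used, 3 left overall.
Against Precinct 3: #6 — 1 used; per-precinct cap 3 leaves 2.
Binding limit: min(3, 2) = 2.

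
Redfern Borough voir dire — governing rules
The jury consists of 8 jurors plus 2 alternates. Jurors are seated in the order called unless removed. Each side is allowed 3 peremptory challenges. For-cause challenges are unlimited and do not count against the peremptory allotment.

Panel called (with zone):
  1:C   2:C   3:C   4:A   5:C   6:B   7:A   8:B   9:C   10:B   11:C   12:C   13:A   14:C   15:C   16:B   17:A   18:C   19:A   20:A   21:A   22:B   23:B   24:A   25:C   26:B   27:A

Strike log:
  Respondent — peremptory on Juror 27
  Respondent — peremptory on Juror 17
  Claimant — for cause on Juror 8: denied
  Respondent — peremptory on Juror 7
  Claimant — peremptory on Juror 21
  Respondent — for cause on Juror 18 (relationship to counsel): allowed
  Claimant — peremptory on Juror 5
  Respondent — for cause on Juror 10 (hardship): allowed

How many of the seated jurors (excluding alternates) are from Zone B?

2

Removed: #5, #7, #10, #17, #18, #21, #27.
Seated jurors 1–8: #1, #2, #3, #4, #6, #8, #9, #11 (alternates #12, #13 not counted).
Of those, in Zone B: #6, #8 → 2.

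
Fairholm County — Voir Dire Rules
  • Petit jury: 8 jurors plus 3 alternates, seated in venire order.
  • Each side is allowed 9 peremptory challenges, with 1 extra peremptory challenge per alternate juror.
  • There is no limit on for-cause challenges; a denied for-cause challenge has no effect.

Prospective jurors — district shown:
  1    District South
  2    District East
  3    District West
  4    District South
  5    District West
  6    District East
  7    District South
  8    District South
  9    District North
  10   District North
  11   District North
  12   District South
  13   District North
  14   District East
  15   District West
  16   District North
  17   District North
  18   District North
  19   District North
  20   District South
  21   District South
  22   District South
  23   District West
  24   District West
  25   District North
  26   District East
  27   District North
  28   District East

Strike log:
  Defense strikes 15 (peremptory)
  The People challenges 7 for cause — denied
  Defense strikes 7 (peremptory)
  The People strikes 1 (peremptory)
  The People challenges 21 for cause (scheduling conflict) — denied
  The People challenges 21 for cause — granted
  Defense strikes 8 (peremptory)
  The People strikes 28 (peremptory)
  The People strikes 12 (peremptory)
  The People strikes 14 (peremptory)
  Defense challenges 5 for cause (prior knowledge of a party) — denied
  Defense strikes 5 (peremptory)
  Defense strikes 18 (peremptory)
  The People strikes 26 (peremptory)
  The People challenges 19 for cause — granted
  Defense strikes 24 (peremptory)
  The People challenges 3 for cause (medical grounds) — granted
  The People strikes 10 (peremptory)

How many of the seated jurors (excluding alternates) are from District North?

5

Removed: #1, #3, #5, #7, #8, #10, #12, #14, #15, #18, #19, #21, #24, #26, #28.
Seated jurors 1–8: #2, #4, #6, #9, #11, #13, #16, #17 (alternates #20, #22, #23 not counted).
Of those, in District North: #9, #11, #13, #16, #17 → 5.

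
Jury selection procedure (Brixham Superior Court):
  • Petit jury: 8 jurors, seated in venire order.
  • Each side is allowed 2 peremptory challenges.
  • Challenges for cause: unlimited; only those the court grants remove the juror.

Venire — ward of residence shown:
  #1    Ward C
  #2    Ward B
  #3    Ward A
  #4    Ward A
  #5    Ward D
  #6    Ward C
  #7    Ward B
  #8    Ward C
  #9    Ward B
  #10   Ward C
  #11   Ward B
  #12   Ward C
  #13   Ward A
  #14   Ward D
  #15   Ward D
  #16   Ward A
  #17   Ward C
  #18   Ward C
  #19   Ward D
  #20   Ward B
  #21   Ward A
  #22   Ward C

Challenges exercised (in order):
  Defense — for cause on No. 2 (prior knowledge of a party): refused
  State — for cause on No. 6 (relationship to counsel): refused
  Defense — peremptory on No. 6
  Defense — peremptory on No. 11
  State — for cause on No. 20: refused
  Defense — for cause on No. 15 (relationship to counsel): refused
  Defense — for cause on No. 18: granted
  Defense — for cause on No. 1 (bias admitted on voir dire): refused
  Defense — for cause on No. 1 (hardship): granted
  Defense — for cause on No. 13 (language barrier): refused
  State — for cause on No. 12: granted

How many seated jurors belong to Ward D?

Removed: #1, #6, #11, #12, #18.
Seated jurors 1–8: #2, #3, #4, #5, #7, #8, #9, #10.
Of those, in Ward D: #5 → 1.

1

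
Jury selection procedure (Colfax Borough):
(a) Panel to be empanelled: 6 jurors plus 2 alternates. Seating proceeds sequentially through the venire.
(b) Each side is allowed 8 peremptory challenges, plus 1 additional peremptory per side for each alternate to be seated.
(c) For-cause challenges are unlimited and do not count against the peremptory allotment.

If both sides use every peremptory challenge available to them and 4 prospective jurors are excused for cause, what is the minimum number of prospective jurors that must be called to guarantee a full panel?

32

Seats to fill: 6 + 2 alternates = 8.
Peremptories: 8 + 1×2 = 10 per side × 2 sides = 20.
For-cause removals: 4.
Minimum venire: 8 + 20 + 4 = 32.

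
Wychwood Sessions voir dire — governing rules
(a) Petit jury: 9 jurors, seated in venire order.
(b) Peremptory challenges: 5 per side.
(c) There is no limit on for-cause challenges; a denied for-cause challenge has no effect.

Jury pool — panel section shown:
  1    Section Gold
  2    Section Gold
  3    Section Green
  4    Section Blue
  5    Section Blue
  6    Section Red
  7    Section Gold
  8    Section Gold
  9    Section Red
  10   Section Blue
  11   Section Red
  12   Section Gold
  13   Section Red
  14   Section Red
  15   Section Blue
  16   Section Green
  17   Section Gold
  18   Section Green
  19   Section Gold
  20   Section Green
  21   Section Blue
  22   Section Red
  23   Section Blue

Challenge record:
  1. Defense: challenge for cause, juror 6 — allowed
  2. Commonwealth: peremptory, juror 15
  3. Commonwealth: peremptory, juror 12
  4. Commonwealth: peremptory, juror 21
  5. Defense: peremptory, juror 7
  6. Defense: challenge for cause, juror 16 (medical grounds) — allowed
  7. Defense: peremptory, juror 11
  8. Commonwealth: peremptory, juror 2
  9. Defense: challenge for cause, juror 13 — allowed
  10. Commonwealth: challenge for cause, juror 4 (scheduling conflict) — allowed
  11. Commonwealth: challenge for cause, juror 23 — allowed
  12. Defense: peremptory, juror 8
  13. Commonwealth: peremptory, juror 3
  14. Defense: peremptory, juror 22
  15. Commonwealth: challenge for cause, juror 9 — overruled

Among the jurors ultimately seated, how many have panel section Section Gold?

Removed: #2, #3, #4, #6, #7, #8, #11, #12, #13, #15, #16, #21, #22, #23.
Seated jurors 1–9: #1, #5, #9, #10, #14, #17, #18, #19, #20.
Of those, in Section Gold: #1, #17, #19 → 3.

3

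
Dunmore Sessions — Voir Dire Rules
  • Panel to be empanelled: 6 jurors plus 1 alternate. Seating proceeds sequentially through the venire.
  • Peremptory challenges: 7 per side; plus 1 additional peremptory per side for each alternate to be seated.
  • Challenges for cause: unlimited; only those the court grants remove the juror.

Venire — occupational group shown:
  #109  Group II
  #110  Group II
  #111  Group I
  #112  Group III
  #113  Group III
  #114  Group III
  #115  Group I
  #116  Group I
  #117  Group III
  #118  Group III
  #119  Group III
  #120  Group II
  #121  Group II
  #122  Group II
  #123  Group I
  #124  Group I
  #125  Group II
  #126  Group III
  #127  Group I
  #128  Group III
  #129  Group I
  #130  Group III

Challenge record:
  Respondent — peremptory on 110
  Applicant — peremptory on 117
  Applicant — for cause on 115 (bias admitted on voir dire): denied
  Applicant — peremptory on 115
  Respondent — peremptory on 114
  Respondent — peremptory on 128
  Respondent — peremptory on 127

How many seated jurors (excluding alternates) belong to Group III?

Removed: #110, #114, #115, #117, #127, #128.
Seated jurors 1–6: #109, #111, #112, #113, #116, #118 (alternates #119 not counted).
Of those, in Group III: #112, #113, #118 → 3.

3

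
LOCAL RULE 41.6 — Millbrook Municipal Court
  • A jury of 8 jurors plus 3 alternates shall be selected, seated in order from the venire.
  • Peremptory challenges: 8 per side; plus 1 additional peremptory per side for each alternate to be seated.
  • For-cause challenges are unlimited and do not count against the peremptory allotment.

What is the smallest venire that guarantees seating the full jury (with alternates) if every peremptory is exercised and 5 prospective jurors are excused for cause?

38

Seats to fill: 8 + 3 alternates = 11.
Peremptories: 8 + 1×3 = 11 per side × 2 sides = 22.
For-cause removals: 5.
Minimum venire: 11 + 22 + 5 = 38.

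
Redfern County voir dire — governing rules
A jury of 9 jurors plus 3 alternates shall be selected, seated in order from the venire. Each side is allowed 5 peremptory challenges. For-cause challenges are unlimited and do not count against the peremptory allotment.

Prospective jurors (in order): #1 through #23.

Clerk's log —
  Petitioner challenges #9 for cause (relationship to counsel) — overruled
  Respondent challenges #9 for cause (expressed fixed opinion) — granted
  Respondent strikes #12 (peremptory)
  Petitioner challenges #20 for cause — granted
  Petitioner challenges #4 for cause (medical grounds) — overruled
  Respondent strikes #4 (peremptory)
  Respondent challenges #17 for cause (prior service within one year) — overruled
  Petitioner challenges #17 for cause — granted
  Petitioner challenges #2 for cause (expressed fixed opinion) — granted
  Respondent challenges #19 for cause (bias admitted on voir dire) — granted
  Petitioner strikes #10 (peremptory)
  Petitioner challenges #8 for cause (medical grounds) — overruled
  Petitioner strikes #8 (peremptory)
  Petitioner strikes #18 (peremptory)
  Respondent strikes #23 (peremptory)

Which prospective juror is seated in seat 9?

Removed: #2, #4, #8, #9, #10, #12, #17, #18, #19, #20, #23.
Seating in order: seats 1–9 → #1, #3, #5, #6, #7, #11, #13, #14, #15; alternates → #16, #21, #22.
So seat 9 is #15.

15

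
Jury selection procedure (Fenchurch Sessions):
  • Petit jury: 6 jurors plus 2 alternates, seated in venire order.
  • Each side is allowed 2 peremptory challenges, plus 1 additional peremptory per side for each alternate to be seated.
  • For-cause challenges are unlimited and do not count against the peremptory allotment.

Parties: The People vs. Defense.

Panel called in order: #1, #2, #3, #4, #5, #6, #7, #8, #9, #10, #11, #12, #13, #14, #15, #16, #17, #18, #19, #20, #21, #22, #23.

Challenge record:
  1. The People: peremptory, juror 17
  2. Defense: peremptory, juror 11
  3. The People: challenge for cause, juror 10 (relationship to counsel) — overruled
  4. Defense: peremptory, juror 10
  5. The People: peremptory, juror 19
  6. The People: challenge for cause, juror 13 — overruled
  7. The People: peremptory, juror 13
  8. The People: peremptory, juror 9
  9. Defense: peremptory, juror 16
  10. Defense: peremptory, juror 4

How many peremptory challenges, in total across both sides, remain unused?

0

The People allotment: 2 base + 1 × 2 alternates = 4. Defense allotment: 2 base + 1 × 2 alternates = 4.
The People peremptories used: #17, #19, #13, #9 — 4 (for-cause on #10, #13 don't count).
Defense peremptories used: #11, #10, #16, #4 — 4.
Remaining: (4 − 4) + (4 − 4) = 0.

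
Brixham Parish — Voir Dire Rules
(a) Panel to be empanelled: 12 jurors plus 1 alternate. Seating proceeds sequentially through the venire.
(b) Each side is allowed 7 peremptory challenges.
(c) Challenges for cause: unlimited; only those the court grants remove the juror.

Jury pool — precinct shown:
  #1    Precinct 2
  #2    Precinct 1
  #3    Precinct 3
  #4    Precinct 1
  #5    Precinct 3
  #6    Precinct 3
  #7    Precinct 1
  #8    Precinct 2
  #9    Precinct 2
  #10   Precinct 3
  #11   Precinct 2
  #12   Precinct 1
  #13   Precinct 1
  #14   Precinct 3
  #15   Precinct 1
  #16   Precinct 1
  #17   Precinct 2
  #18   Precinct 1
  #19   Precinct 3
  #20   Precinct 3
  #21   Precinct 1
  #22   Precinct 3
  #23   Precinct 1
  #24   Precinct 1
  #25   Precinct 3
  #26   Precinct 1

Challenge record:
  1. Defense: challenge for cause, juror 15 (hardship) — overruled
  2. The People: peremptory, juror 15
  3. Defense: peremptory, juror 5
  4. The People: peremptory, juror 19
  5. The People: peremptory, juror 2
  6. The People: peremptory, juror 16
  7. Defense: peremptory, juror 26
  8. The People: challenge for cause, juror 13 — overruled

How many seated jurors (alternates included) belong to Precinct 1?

4

Removed: #2, #5, #15, #16, #19, #26.
Seated (13 incl. alternates): #1, #3, #4, #6, #7, #8, #9, #10, #11, #12, #13, #14, #17.
Of those, in Precinct 1: #4, #7, #12, #13 → 4.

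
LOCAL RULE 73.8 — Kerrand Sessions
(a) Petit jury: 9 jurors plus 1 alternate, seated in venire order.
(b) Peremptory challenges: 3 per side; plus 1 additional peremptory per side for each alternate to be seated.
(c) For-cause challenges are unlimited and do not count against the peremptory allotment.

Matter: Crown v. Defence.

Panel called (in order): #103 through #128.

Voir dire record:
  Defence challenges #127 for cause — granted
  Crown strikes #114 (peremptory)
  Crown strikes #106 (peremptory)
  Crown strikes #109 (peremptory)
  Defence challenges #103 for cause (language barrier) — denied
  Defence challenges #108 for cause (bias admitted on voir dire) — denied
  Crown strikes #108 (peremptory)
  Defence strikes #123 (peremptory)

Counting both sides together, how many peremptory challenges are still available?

3

Crown allotment: 3 base + 1 × 1 alternate = 4. Defence allotment: 3 base + 1 × 1 alternate = 4.
Crown peremptories used: #114, #106, #109, #108 — 4.
Defence peremptories used: #123 — 1 (for-cause on #127, #103, #108 don't count).
Remaining: (4 − 4) + (4 − 1) = 3.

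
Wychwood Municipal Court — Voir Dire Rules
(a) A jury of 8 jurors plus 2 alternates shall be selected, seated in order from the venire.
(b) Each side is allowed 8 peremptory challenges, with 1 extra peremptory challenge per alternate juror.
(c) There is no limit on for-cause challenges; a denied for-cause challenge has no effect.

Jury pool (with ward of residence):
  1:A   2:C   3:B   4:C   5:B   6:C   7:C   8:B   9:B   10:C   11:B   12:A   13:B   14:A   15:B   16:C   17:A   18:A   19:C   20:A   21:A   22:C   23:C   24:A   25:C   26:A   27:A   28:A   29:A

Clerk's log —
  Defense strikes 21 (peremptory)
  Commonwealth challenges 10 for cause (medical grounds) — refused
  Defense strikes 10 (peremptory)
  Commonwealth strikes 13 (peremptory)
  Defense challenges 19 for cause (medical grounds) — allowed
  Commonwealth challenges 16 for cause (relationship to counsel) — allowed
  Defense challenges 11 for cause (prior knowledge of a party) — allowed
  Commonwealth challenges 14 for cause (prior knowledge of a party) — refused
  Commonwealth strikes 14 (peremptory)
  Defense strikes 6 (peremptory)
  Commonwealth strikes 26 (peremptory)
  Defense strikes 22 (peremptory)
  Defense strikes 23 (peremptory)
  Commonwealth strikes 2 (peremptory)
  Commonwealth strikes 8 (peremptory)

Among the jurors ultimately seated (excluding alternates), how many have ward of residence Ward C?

Removed: #2, #6, #8, #10, #11, #13, #14, #16, #19, #21, #22, #23, #26.
Seated jurors 1–8: #1, #3, #4, #5, #7, #9, #12, #15 (alternates #17, #18 not counted).
Of those, in Ward C: #4, #7 → 2.

2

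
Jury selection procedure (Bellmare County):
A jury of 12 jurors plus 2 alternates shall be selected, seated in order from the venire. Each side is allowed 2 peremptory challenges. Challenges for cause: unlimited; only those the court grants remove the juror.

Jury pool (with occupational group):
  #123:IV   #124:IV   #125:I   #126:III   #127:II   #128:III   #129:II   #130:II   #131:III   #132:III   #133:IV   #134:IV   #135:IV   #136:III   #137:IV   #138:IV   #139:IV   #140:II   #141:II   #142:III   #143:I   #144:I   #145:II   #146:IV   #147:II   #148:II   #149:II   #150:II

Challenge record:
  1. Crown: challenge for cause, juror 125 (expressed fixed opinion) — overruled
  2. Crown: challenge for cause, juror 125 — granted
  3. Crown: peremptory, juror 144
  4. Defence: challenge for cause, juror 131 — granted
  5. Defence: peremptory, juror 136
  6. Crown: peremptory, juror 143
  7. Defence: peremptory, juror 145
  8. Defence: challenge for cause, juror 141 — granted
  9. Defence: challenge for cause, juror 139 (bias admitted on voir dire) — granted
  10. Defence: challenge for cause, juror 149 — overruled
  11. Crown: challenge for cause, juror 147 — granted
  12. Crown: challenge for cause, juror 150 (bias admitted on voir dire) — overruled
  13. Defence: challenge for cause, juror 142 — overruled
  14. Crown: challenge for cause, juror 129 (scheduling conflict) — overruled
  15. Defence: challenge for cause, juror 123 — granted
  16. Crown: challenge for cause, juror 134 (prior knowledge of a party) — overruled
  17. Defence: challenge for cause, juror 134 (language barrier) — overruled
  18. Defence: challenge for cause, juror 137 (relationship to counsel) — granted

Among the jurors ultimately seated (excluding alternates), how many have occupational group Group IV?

Removed: #123, #125, #131, #136, #137, #139, #141, #143, #144, #145, #147.
Seated jurors 1–12: #124, #126, #127, #128, #129, #130, #132, #133, #134, #135, #138, #140 (alternates #142, #146 not counted).
Of those, in Group IV: #124, #133, #134, #135, #138 → 5.

5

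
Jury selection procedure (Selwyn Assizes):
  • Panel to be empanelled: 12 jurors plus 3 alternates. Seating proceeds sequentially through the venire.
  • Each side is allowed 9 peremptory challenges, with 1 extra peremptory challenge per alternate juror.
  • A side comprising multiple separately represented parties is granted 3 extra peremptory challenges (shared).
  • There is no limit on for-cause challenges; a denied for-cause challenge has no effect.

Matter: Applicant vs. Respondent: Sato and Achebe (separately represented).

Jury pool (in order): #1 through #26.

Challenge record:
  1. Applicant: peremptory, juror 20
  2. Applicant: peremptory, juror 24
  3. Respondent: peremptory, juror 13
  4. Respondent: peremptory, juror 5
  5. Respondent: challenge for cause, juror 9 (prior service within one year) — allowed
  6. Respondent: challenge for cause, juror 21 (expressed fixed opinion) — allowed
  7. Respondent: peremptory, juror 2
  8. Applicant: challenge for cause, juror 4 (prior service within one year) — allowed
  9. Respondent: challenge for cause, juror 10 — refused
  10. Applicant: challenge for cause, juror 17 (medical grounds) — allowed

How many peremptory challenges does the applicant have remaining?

10

Applicant allotment: 9 base + 1 × 3 alternates = 12.
Applicant peremptories used: #20, #24 — 2 (for-cause on #4, #17 don't count).
Remaining: 12 − 2 = 10.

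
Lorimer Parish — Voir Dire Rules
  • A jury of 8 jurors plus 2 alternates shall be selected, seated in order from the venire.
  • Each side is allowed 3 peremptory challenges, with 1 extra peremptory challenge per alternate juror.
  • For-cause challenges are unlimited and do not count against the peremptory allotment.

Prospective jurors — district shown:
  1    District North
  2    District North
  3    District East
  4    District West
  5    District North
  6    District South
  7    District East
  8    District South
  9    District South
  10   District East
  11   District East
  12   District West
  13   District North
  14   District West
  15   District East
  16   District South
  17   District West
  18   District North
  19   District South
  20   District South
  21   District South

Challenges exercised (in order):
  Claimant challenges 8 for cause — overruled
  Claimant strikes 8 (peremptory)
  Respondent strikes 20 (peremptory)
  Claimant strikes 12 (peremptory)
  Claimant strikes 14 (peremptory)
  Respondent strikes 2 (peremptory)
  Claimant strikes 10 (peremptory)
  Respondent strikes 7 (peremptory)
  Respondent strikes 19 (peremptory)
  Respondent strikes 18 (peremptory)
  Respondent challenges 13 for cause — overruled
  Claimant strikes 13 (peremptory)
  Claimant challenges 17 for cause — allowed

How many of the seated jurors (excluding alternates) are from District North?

2

Removed: #2, #7, #8, #10, #12, #13, #14, #17, #18, #19, #20.
Seated jurors 1–8: #1, #3, #4, #5, #6, #9, #11, #15 (alternates #16, #21 not counted).
Of those, in District North: #1, #5 → 2.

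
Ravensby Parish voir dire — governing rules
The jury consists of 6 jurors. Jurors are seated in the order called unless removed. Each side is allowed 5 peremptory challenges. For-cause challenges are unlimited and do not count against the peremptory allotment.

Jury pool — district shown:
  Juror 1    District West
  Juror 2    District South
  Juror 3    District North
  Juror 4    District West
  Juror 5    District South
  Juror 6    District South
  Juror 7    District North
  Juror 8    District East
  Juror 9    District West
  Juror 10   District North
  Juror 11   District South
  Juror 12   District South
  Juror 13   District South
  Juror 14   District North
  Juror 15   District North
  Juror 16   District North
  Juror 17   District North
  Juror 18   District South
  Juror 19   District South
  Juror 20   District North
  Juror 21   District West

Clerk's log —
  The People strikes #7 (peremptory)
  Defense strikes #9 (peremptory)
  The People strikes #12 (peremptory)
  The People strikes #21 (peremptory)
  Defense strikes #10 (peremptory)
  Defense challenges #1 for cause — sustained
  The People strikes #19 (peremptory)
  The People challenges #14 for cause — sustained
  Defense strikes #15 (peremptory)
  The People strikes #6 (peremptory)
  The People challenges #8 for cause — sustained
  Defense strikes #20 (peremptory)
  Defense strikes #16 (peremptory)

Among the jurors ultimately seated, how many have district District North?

1

Removed: #1, #6, #7, #8, #9, #10, #12, #14, #15, #16, #19, #20, #21.
Seated jurors 1–6: #2, #3, #4, #5, #11, #13.
Of those, in District North: #3 → 1.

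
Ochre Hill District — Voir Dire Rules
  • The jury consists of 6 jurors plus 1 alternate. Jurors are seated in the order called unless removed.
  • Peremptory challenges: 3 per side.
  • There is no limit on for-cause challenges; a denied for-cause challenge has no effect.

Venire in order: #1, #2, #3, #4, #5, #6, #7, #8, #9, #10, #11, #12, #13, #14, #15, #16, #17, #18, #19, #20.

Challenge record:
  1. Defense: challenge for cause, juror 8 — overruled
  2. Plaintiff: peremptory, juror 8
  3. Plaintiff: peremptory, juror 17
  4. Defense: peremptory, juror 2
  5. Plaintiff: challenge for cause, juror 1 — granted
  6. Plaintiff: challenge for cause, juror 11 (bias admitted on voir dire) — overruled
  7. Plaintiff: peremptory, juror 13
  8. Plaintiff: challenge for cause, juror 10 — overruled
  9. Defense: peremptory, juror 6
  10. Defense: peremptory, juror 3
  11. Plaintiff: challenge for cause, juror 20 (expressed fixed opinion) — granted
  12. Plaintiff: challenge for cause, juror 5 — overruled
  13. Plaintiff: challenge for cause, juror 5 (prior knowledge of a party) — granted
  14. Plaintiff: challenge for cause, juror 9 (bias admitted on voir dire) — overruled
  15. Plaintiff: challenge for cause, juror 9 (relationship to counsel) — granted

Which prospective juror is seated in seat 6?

14

Removed: #1, #2, #3, #5, #6, #8, #9, #13, #17, #20. (#10, #11 stay — for-cause denied.)
Seating in order: seats 1–6 → #4, #7, #10, #11, #12, #14; alternates → #15.
So seat 6 is #14.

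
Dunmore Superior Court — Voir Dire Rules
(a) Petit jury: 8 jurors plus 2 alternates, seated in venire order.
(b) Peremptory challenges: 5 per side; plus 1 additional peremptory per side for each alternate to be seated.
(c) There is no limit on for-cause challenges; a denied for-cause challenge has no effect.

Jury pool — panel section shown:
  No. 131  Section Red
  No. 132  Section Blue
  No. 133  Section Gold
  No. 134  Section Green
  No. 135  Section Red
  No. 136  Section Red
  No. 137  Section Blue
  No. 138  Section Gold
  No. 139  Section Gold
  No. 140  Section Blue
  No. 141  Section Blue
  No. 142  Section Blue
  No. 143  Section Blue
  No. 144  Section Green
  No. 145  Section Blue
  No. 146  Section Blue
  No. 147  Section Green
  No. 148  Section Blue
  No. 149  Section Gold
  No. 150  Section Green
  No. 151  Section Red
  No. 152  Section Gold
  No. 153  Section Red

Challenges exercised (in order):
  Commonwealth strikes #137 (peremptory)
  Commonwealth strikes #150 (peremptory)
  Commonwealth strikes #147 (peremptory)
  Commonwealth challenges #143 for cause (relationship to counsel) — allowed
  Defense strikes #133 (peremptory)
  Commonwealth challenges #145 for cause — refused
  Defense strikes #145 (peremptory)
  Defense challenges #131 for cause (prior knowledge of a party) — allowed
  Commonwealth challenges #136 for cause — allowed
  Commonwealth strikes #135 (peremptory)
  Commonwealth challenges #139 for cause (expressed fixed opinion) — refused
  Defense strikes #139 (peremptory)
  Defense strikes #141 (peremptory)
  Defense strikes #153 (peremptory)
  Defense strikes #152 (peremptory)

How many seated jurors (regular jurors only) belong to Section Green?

2

Removed: #131, #133, #135, #136, #137, #139, #141, #143, #145, #147, #150, #152, #153.
Seated jurors 1–8: #132, #134, #138, #140, #142, #144, #146, #148 (alternates #149, #151 not counted).
Of those, in Section Green: #134, #144 → 2.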